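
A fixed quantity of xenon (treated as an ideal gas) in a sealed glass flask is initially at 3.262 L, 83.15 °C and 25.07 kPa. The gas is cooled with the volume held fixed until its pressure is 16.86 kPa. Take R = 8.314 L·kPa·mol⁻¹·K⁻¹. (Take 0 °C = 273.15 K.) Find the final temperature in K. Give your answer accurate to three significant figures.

T₂ ≈ 240 K

Convert: T₁ = 356.3 K.
V constant ⇒ P ∝ T: V₂ = V₁; T₂ = T₁·(P₂/P₁) = 239.6 K.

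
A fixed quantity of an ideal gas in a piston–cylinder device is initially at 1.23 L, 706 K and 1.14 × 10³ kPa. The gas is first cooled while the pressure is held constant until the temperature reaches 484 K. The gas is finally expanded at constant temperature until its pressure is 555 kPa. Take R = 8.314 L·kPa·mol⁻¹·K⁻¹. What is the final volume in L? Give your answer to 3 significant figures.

V₃ ≈ 1.73 L

P constant ⇒ V ∝ T: P₂ = P₁; V₂ = V₁·(T₂/T₁) = 0.8432 L.
Isothermal, so P V is constant: T₃ = T₂; V₃ = V₂·(P₂/P₃) = 1.732 L.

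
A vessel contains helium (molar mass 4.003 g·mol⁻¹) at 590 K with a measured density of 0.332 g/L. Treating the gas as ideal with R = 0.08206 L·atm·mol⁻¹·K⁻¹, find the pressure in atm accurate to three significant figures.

ρ = PM/(RT) ⇒ P = ρRT/M = (0.332 × 0.08206 × 590.0) / 4.003

P ≈ 4.02 atm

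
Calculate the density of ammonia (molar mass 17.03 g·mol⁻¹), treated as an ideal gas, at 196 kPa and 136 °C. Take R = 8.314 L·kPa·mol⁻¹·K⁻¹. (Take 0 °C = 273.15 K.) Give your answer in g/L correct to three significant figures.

ρ ≈ 0.981 g/L

ρ = PM/(RT) = (196 × 17.03) / (8.314 × 409.1)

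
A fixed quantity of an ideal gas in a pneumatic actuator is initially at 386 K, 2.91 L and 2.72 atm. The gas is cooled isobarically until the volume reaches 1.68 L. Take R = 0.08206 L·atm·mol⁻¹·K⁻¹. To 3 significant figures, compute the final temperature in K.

Isobaric, so V/T is constant: P₂ = P₁; T₂ = T₁·(V₂/V₁) = 222.8 K.

T₂ ≈ 223 K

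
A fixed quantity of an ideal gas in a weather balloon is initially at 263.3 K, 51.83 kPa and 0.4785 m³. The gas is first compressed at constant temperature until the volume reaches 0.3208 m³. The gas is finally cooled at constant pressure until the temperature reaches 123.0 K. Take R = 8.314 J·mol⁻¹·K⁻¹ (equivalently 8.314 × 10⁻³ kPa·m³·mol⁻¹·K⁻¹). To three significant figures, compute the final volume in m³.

V₃ ≈ 0.150 m³

Isothermal, so P V is constant: T₂ = T₁; P₂ = P₁·(V₁/V₂) = 77.31 kPa.
P constant ⇒ V ∝ T: P₃ = P₂; V₃ = V₂·(T₃/T₂) = 0.1499 m³.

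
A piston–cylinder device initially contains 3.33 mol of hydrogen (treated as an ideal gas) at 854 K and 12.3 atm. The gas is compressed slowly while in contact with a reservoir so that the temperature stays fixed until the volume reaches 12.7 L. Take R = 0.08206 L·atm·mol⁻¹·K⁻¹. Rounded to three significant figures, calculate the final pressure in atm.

From PV = nRT: V₁ = nRT₁/P₁ = 18.97 L.
Isothermal, so P V is constant: T₂ = T₁; P₂ = P₁·(V₁/V₂) = 18.38 atm.

P₂ ≈ 18.4 atm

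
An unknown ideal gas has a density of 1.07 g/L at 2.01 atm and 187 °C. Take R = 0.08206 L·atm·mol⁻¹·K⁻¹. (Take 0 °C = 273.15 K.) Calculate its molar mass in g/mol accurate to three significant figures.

M ≈ 20.1 g/mol

ρ = PM/(RT) ⇒ M = ρRT/P = (1.07 × 0.08206 × 460.1) / 2.01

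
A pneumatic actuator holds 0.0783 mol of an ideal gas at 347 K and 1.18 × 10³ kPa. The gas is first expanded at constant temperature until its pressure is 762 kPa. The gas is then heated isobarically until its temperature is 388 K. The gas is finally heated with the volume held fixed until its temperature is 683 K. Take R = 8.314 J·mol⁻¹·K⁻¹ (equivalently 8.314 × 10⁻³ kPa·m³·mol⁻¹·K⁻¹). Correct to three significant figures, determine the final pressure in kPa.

P₄ ≈ 1.34e+03 kPa

From PV = nRT: V₁ = nRT₁/P₁ = 0.0001914 m³.
T constant ⇒ Boyle's law P V = const: T₂ = T₁; V₂ = V₁·(P₁/P₂) = 0.0002964 m³.
Isobaric, so V/T is constant: P₃ = P₂; V₃ = V₂·(T₃/T₂) = 0.0003315 m³.
V constant ⇒ P ∝ T: V₄ = V₃; P₄ = P₃·(T₄/T₃) = 1341 kPa.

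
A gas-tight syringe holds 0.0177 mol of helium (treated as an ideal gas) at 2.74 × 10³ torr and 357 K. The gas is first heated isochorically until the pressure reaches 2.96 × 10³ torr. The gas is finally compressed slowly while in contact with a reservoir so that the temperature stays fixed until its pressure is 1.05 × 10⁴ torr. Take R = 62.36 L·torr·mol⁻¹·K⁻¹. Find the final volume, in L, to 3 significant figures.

From PV = nRT: V₁ = nRT₁/P₁ = 0.1438 L.
Isochoric, so P/T is constant: V₂ = V₁; T₂ = T₁·(P₂/P₁) = 385.7 K.
Isothermal, so P V is constant: T₃ = T₂; V₃ = V₂·(P₂/P₃) = 0.04054 L.

V₃ ≈ 0.0405 L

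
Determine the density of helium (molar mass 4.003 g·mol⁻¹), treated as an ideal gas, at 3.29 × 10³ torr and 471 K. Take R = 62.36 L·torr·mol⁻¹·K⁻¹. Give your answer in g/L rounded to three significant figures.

ρ ≈ 0.448 g/L

ρ = PM/(RT) = (3.29e+03 × 4.003) / (62.36 × 471.0)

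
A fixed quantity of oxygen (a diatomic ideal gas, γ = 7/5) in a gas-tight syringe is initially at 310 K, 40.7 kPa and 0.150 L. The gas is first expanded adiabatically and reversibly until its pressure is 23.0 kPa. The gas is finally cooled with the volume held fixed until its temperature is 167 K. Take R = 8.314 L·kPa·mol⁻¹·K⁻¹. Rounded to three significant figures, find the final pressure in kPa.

Adiabatic (γ = 7/5), T V^(γ−1) and P V^γ constant: T₂ = T₁·(P₂/P₁)^((γ−1)/γ) = 263.4 K; V₂ = V₁·(P₁/P₂)^(1/γ) = 0.2255 L.
V constant ⇒ P ∝ T: V₃ = V₂; P₃ = P₂·(T₃/T₂) = 14.58 kPa.

P₃ ≈ 14.6 kPa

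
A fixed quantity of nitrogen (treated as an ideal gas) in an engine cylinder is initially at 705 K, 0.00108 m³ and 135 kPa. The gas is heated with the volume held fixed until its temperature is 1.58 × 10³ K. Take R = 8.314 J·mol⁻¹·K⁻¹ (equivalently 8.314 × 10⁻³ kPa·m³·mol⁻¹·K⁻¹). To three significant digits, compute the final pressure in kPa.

Isochoric, so P/T is constant: V₂ = V₁; P₂ = P₁·(T₂/T₁) = 302.6 kPa.

P₂ ≈ 303 kPa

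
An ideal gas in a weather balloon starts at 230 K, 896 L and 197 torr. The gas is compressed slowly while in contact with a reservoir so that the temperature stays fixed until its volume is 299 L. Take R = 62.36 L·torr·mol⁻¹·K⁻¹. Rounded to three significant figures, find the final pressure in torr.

P₂ ≈ 590 torr

Isothermal, so P V is constant: T₂ = T₁; P₂ = P₁·(V₁/V₂) = 590.3 torr.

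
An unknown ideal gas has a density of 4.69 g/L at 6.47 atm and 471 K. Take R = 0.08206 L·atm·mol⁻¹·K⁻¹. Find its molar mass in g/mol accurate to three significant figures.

ρ = PM/(RT) ⇒ M = ρRT/P = (4.69 × 0.08206 × 471.0) / 6.47

M ≈ 28.0 g/mol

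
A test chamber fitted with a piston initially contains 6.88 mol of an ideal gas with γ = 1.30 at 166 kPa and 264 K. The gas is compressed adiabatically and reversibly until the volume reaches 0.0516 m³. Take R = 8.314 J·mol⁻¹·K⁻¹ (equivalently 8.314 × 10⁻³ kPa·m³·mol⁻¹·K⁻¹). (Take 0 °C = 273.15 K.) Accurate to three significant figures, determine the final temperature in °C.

From PV = nRT: V₁ = nRT₁/P₁ = 0.09097 m³.
Reversible adiabatic, γ = 1.30: T₂ = T₁·(V₁/V₂)^(γ−1) = 313.0 K; P₂ = P₁·(V₁/V₂)^γ = 346.9 kPa.

T₂ ≈ 39.8 °C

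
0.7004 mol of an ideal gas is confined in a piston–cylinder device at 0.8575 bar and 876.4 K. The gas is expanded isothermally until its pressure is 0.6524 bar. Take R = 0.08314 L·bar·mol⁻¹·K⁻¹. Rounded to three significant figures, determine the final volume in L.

From PV = nRT: V₁ = nRT₁/P₁ = 59.51 L.
T constant ⇒ Boyle's law P V = const: T₂ = T₁; V₂ = V₁·(P₁/P₂) = 78.22 L.

V₂ ≈ 78.2 L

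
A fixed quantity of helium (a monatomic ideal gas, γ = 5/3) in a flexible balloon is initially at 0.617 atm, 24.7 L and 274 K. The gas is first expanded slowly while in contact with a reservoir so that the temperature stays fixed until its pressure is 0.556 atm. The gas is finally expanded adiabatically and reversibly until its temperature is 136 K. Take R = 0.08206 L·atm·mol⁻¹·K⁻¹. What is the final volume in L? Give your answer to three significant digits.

Isothermal, so P V is constant: T₂ = T₁; V₂ = V₁·(P₁/P₂) = 27.41 L.
Adiabatic (γ = 5/3), T V^(γ−1) and P V^γ constant: P₃ = P₂·(T₃/T₂)^(γ/(γ−1)) = 0.09650 atm; V₃ = V₂·(T₂/T₃)^(1/(γ−1)) = 78.38 L.

V₃ ≈ 78.4 L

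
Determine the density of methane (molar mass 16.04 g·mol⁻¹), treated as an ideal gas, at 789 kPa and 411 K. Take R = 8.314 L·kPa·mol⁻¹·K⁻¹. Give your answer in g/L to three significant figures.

ρ = PM/(RT) = (789 × 16.04) / (8.314 × 411.0)

ρ ≈ 3.70 g/L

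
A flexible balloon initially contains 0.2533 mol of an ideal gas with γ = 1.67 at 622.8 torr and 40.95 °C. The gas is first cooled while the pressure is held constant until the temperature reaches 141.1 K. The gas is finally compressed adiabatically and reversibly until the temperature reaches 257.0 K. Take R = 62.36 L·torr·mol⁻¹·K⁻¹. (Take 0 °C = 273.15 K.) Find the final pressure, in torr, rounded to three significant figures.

P₃ ≈ 2.78e+03 torr

Convert: T₁ = 314.1 K.
From PV = nRT: V₁ = nRT₁/P₁ = 7.966 L.
P constant ⇒ V ∝ T: P₂ = P₁; V₂ = V₁·(T₂/T₁) = 3.579 L.
Reversible adiabatic, γ = 1.67: P₃ = P₂·(T₃/T₂)^(γ/(γ−1)) = 2776 torr; V₃ = V₂·(T₂/T₃)^(1/(γ−1)) = 1.462 L.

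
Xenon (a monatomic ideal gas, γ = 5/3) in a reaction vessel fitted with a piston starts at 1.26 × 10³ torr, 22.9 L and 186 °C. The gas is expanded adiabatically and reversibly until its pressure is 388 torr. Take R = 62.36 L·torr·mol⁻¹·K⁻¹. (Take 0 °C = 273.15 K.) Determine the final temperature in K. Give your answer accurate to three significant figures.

T₂ ≈ 287 K

Convert: T₁ = 459.1 K.
Reversible adiabatic, γ = 5/3: T₂ = T₁·(P₂/P₁)^((γ−1)/γ) = 286.6 K; V₂ = V₁·(P₁/P₂)^(1/γ) = 46.43 L.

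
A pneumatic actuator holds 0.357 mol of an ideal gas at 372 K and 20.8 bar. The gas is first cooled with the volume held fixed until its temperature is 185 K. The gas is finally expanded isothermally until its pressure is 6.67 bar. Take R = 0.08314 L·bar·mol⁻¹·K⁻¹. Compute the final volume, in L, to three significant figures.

From PV = nRT: V₁ = nRT₁/P₁ = 0.5308 L.
V constant ⇒ P ∝ T: V₂ = V₁; P₂ = P₁·(T₂/T₁) = 10.34 bar.
T constant ⇒ Boyle's law P V = const: T₃ = T₂; V₃ = V₂·(P₂/P₃) = 0.8232 L.

V₃ ≈ 0.823 L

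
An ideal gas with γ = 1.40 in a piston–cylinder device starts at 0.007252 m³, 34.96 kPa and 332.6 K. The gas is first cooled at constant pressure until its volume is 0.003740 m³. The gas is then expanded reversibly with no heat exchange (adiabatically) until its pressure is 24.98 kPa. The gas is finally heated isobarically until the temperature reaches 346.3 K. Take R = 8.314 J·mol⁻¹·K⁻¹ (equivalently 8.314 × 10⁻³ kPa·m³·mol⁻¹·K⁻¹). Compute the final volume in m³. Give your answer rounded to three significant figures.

V₄ ≈ 0.0106 m³

Isobaric, so V/T is constant: P₂ = P₁; T₂ = T₁·(V₂/V₁) = 171.5 K.
Adiabatic (γ = 1.40), T V^(γ−1) and P V^γ constant: T₃ = T₂·(P₃/P₂)^((γ−1)/γ) = 155.8 K; V₃ = V₂·(P₂/P₃)^(1/γ) = 0.004755 m³.
Isobaric, so V/T is constant: P₄ = P₃; V₄ = V₃·(T₄/T₃) = 0.01057 m³.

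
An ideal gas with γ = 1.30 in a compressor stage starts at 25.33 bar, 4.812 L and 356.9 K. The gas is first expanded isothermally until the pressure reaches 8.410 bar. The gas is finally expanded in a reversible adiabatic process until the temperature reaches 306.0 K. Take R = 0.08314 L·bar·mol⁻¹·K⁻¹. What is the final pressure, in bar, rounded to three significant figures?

P₃ ≈ 4.32 bar

Isothermal, so P V is constant: T₂ = T₁; V₂ = V₁·(P₁/P₂) = 14.49 L.
Reversible adiabatic, γ = 1.30: P₃ = P₂·(T₃/T₂)^(γ/(γ−1)) = 4.317 bar; V₃ = V₂·(T₂/T₃)^(1/(γ−1)) = 24.21 L.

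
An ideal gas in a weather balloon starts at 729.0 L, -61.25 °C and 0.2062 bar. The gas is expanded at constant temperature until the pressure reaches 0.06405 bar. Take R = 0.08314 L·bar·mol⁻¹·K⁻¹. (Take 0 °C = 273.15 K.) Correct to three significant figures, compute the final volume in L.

V₂ ≈ 2.35e+03 L

Convert: T₁ = 211.9 K.
Isothermal, so P V is constant: T₂ = T₁; V₂ = V₁·(P₁/P₂) = 2347 L.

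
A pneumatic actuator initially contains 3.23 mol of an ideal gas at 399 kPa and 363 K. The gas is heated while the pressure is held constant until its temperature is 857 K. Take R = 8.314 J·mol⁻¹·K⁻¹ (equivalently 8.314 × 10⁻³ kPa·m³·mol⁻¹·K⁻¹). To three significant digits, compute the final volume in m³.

V₂ ≈ 0.0577 m³

From PV = nRT: V₁ = nRT₁/P₁ = 0.02443 m³.
P constant ⇒ V ∝ T: P₂ = P₁; V₂ = V₁·(T₂/T₁) = 0.05768 m³.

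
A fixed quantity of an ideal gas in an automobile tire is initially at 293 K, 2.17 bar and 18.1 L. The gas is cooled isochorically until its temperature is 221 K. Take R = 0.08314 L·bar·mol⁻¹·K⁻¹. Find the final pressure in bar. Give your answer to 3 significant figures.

P₂ ≈ 1.64 bar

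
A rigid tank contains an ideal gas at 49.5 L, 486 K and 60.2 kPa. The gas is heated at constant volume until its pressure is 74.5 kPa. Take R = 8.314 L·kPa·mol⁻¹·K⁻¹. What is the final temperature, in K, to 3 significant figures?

V constant ⇒ P ∝ T: V₂ = V₁; T₂ = T₁·(P₂/P₁) = 601.4 K.

T₂ ≈ 601 K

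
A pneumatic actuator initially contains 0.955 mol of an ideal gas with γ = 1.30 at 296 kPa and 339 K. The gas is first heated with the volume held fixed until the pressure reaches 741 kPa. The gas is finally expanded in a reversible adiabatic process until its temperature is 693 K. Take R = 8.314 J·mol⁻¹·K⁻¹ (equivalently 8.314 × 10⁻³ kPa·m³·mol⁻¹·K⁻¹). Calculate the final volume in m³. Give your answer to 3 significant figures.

V₃ ≈ 0.0179 m³

From PV = nRT: V₁ = nRT₁/P₁ = 0.009093 m³.
Isochoric, so P/T is constant: V₂ = V₁; T₂ = T₁·(P₂/P₁) = 848.6 K.
Adiabatic (γ = 1.30), T V^(γ−1) and P V^γ constant: P₃ = P₂·(T₃/T₂)^(γ/(γ−1)) = 308.0 kPa; V₃ = V₂·(T₂/T₃)^(1/(γ−1)) = 0.01787 m³.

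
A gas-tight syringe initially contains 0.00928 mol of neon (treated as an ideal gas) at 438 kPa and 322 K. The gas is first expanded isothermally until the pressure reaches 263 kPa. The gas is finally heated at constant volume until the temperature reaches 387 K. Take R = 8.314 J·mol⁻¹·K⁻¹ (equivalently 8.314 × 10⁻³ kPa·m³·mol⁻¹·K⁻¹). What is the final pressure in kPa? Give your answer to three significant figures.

P₃ ≈ 316 kPa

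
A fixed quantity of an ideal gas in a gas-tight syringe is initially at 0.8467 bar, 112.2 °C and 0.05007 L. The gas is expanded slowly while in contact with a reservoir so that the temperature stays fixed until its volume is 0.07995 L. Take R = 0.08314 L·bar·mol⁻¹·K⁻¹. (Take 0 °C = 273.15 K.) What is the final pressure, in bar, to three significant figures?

P₂ ≈ 0.530 bar

Convert: T₁ = 385.3 K.
Isothermal, so P V is constant: T₂ = T₁; P₂ = P₁·(V₁/V₂) = 0.5303 bar.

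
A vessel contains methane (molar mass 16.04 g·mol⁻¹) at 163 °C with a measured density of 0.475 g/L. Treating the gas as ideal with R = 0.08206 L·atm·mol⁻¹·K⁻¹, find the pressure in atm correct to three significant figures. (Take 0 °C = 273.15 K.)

P ≈ 1.06 atm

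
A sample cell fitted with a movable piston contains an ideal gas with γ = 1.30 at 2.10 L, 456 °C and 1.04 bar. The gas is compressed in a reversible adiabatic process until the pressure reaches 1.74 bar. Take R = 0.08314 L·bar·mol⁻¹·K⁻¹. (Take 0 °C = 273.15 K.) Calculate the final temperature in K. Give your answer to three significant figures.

Convert: T₁ = 729.1 K.
Reversible adiabatic, γ = 1.30: T₂ = T₁·(P₂/P₁)^((γ−1)/γ) = 821.1 K; V₂ = V₁·(P₁/P₂)^(1/γ) = 1.413 L.

T₂ ≈ 821 K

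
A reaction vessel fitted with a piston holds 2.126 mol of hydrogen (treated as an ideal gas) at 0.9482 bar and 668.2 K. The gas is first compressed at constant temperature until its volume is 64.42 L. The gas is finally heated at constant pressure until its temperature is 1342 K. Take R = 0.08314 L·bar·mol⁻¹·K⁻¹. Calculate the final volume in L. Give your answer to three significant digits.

V₃ ≈ 129 L

From PV = nRT: V₁ = nRT₁/P₁ = 124.6 L.
T constant ⇒ Boyle's law P V = const: T₂ = T₁; P₂ = P₁·(V₁/V₂) = 1.833 bar.
Isobaric, so V/T is constant: P₃ = P₂; V₃ = V₂·(T₃/T₂) = 129.4 L.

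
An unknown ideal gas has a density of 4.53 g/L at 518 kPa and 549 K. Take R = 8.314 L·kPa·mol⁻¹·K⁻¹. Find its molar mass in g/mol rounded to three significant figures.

M ≈ 39.9 g/mol

ρ = PM/(RT) ⇒ M = ρRT/P = (4.53 × 8.314 × 549.0) / 518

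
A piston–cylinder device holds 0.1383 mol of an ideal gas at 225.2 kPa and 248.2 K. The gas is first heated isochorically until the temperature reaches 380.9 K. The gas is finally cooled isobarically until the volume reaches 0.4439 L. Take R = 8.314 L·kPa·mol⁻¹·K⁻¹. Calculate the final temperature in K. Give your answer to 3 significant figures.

From PV = nRT: V₁ = nRT₁/P₁ = 1.267 L.
V constant ⇒ P ∝ T: V₂ = V₁; P₂ = P₁·(T₂/T₁) = 345.6 kPa.
Isobaric, so V/T is constant: P₃ = P₂; T₃ = T₂·(V₃/V₂) = 133.4 K.

T₃ ≈ 133 K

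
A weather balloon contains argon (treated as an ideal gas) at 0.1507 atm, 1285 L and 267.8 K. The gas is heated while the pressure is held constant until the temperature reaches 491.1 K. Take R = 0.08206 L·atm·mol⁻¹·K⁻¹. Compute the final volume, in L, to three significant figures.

V₂ ≈ 2.36e+03 L

Isobaric, so V/T is constant: P₂ = P₁; V₂ = V₁·(T₂/T₁) = 2356 L.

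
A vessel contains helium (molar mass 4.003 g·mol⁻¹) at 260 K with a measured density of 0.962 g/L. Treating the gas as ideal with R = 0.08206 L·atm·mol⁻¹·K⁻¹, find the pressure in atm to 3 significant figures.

ρ = PM/(RT) ⇒ P = ρRT/M = (0.962 × 0.08206 × 260.0) / 4.003

P ≈ 5.13 atm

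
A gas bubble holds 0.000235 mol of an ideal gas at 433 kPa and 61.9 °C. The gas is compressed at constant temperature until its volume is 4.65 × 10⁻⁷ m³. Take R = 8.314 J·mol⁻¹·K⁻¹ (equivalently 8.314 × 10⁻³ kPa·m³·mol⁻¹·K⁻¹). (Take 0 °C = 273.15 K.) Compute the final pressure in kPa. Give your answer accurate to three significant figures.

Convert: T₁ = 335.0 K.
From PV = nRT: V₁ = nRT₁/P₁ = 1.512e-06 m³.
T constant ⇒ Boyle's law P V = const: T₂ = T₁; P₂ = P₁·(V₁/V₂) = 1408 kPa.

P₂ ≈ 1.41e+03 kPa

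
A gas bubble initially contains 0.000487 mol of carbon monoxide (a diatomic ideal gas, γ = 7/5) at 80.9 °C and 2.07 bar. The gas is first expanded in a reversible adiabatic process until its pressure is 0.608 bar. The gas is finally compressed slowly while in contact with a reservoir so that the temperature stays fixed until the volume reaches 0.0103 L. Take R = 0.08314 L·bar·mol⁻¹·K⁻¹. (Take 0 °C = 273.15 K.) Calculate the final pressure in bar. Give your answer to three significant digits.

P₃ ≈ 0.981 bar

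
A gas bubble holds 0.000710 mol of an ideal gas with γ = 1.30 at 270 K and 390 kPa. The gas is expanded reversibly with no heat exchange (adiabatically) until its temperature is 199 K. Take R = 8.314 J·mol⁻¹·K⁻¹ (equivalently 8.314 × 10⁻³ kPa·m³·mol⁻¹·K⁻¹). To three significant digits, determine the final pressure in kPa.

P₂ ≈ 104 kPa

From PV = nRT: V₁ = nRT₁/P₁ = 4.087e-06 m³.
Reversible adiabatic, γ = 1.30: P₂ = P₁·(T₂/T₁)^(γ/(γ−1)) = 104.0 kPa; V₂ = V₁·(T₁/T₂)^(1/(γ−1)) = 1.130e-05 m³.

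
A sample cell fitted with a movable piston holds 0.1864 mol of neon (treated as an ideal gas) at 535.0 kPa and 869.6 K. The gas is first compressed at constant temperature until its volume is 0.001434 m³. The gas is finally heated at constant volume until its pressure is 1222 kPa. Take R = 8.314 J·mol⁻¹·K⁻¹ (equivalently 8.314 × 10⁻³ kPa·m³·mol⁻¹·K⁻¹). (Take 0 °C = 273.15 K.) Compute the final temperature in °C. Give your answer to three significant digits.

T₃ ≈ 858 °C

From PV = nRT: V₁ = nRT₁/P₁ = 0.002519 m³.
T constant ⇒ Boyle's law P V = const: T₂ = T₁; P₂ = P₁·(V₁/V₂) = 939.8 kPa.
Isochoric, so P/T is constant: V₃ = V₂; T₃ = T₂·(P₃/P₂) = 1131 K.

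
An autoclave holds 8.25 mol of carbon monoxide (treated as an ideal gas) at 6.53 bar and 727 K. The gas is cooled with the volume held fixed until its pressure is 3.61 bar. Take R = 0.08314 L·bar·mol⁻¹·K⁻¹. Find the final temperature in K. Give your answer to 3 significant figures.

From PV = nRT: V₁ = nRT₁/P₁ = 76.36 L.
Isochoric, so P/T is constant: V₂ = V₁; T₂ = T₁·(P₂/P₁) = 401.9 K.

T₂ ≈ 402 K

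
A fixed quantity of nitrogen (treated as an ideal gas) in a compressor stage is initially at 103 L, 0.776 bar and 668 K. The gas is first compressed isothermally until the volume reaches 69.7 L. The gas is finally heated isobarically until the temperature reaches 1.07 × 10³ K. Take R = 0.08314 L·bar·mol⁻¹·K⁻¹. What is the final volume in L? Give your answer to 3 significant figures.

V₃ ≈ 112 L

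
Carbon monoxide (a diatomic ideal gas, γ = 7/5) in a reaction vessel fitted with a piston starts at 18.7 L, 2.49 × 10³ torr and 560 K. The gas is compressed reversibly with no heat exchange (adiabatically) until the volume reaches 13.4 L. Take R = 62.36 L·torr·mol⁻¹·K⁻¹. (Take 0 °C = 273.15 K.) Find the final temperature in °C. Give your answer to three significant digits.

T₂ ≈ 367 °C

Adiabatic (γ = 7/5), T V^(γ−1) and P V^γ constant: T₂ = T₁·(V₁/V₂)^(γ−1) = 639.9 K; P₂ = P₁·(V₁/V₂)^γ = 3970 torr.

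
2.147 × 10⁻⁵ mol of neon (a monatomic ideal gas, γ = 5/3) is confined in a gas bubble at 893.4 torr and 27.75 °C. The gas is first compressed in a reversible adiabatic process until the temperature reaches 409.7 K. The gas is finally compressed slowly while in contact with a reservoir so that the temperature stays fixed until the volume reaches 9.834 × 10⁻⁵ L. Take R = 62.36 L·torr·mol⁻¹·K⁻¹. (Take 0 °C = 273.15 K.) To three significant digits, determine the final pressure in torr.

Convert: T₁ = 300.9 K.
From PV = nRT: V₁ = nRT₁/P₁ = 0.0004509 L.
Reversible adiabatic, γ = 5/3: P₂ = P₁·(T₂/T₁)^(γ/(γ−1)) = 1933 torr; V₂ = V₁·(T₁/T₂)^(1/(γ−1)) = 0.0002838 L.
Isothermal, so P V is constant: T₃ = T₂; P₃ = P₂·(V₂/V₃) = 5578 torr.

P₃ ≈ 5.58e+03 torr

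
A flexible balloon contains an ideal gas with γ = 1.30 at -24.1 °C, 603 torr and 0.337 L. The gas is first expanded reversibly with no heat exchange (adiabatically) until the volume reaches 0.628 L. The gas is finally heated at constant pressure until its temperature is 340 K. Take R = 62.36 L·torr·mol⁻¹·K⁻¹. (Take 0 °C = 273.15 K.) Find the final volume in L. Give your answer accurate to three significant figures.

Convert: T₁ = 249.0 K.
Adiabatic (γ = 1.30), T V^(γ−1) and P V^γ constant: T₂ = T₁·(V₁/V₂)^(γ−1) = 206.6 K; P₂ = P₁·(V₁/V₂)^γ = 268.5 torr.
Isobaric, so V/T is constant: P₃ = P₂; V₃ = V₂·(T₃/T₂) = 1.033 L.

V₃ ≈ 1.03 L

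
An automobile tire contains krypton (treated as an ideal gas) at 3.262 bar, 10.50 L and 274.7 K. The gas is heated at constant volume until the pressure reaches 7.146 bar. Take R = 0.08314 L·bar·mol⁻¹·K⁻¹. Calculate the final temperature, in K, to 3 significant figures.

Isochoric, so P/T is constant: V₂ = V₁; T₂ = T₁·(P₂/P₁) = 601.8 K.

T₂ ≈ 602 K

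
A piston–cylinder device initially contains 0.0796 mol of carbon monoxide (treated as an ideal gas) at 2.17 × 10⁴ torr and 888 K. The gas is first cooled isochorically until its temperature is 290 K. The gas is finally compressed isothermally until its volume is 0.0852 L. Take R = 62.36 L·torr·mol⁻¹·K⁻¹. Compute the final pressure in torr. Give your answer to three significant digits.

P₃ ≈ 1.69e+04 torr

From PV = nRT: V₁ = nRT₁/P₁ = 0.2031 L.
V constant ⇒ P ∝ T: V₂ = V₁; P₂ = P₁·(T₂/T₁) = 7087 torr.
Isothermal, so P V is constant: T₃ = T₂; P₃ = P₂·(V₂/V₃) = 1.690e+04 torr.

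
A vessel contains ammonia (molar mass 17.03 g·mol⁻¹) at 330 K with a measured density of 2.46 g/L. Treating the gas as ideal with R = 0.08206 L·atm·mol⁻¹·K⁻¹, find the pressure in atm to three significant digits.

P ≈ 3.91 atm

ρ = PM/(RT) ⇒ P = ρRT/M = (2.46 × 0.08206 × 330.0) / 17.03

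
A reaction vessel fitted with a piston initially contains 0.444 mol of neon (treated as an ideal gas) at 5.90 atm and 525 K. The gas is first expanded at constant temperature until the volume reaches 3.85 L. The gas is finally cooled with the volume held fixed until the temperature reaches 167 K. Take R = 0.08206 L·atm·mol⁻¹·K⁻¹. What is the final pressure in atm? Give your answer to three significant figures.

P₃ ≈ 1.58 atm

From PV = nRT: V₁ = nRT₁/P₁ = 3.242 L.
T constant ⇒ Boyle's law P V = const: T₂ = T₁; P₂ = P₁·(V₁/V₂) = 4.968 atm.
V constant ⇒ P ∝ T: V₃ = V₂; P₃ = P₂·(T₃/T₂) = 1.580 atm.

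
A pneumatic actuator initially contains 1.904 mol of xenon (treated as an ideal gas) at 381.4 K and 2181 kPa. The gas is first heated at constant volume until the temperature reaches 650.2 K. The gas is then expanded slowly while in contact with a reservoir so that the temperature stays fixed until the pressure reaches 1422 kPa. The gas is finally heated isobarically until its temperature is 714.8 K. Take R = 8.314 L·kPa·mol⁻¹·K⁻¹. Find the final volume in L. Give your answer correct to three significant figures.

From PV = nRT: V₁ = nRT₁/P₁ = 2.768 L.
V constant ⇒ P ∝ T: V₂ = V₁; P₂ = P₁·(T₂/T₁) = 3718 kPa.
Isothermal, so P V is constant: T₃ = T₂; V₃ = V₂·(P₂/P₃) = 7.238 L.
Isobaric, so V/T is constant: P₄ = P₃; V₄ = V₃·(T₄/T₃) = 7.957 L.

V₄ ≈ 7.96 L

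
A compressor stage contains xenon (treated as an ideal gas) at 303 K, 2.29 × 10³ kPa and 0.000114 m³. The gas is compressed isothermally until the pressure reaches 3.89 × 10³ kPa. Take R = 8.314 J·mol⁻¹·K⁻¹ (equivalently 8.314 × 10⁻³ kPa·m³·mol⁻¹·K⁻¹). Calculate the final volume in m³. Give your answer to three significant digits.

V₂ ≈ 6.71e-05 m³

Isothermal, so P V is constant: T₂ = T₁; V₂ = V₁·(P₁/P₂) = 6.711e-05 m³.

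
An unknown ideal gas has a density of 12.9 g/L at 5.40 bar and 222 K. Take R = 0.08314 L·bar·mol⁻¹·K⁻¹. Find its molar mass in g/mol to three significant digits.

ρ = PM/(RT) ⇒ M = ρRT/P = (12.9 × 0.08314 × 222.0) / 5.40

M ≈ 44.1 g/mol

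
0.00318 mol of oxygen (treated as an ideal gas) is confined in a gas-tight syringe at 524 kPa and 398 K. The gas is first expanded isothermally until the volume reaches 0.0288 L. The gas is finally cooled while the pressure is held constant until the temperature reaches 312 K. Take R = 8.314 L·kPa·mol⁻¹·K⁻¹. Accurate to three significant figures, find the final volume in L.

From PV = nRT: V₁ = nRT₁/P₁ = 0.02008 L.
Isothermal, so P V is constant: T₂ = T₁; P₂ = P₁·(V₁/V₂) = 365.4 kPa.
P constant ⇒ V ∝ T: P₃ = P₂; V₃ = V₂·(T₃/T₂) = 0.02258 L.

V₃ ≈ 0.0226 L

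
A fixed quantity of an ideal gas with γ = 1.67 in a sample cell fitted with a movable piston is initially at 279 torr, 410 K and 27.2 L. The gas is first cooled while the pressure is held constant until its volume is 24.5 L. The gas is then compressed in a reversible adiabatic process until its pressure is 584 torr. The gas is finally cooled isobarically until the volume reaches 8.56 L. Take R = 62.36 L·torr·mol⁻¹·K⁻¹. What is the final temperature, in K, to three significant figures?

Isobaric, so V/T is constant: P₂ = P₁; T₂ = T₁·(V₂/V₁) = 369.3 K.
Reversible adiabatic, γ = 1.67: T₃ = T₂·(P₃/P₂)^((γ−1)/γ) = 496.7 K; V₃ = V₂·(P₂/P₃)^(1/γ) = 15.74 L.
Isobaric, so V/T is constant: P₄ = P₃; T₄ = T₃·(V₄/V₃) = 270.1 K.

T₄ ≈ 270 K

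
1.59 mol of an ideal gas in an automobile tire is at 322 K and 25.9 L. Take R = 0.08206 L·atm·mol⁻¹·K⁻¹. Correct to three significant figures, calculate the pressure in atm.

PV = nRT ⇒ P = nRT/V = (1.59 × 0.08206 × 322) / 25.9

P ≈ 1.62 atm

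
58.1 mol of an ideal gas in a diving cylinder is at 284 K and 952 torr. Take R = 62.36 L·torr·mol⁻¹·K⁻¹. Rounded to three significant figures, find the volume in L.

PV = nRT ⇒ V = nRT/P = (58.1 × 62.36 × 284) / 952

V ≈ 1.08e+03 L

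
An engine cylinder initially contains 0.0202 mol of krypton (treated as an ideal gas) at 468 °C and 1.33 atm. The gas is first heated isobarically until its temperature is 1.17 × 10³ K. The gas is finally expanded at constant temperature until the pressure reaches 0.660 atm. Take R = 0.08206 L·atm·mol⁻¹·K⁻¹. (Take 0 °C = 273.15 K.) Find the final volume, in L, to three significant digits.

Convert: T₁ = 741.1 K.
From PV = nRT: V₁ = nRT₁/P₁ = 0.9237 L.
P constant ⇒ V ∝ T: P₂ = P₁; V₂ = V₁·(T₂/T₁) = 1.458 L.
T constant ⇒ Boyle's law P V = const: T₃ = T₂; V₃ = V₂·(P₂/P₃) = 2.938 L.

V₃ ≈ 2.94 L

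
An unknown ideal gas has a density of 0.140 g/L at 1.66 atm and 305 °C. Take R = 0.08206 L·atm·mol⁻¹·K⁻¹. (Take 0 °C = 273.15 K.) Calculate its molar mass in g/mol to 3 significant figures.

ρ = PM/(RT) ⇒ M = ρRT/P = (0.140 × 0.08206 × 578.1) / 1.66

M ≈ 4.00 g/mol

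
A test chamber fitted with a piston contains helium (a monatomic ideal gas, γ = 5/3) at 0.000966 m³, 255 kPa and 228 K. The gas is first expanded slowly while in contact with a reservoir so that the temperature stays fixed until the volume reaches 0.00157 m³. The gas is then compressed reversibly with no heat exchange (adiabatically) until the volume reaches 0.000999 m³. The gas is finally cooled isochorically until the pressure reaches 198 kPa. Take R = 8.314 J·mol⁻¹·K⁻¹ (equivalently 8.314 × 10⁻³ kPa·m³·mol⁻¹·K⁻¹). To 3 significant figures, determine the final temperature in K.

T₄ ≈ 183 K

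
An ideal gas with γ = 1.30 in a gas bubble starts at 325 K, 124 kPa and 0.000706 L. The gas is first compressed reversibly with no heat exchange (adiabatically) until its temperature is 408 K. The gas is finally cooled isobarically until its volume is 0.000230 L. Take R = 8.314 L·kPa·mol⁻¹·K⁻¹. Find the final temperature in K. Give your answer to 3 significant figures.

Adiabatic (γ = 1.30), T V^(γ−1) and P V^γ constant: P₂ = P₁·(T₂/T₁)^(γ/(γ−1)) = 332.2 kPa; V₂ = V₁·(T₁/T₂)^(1/(γ−1)) = 0.0003308 L.
Isobaric, so V/T is constant: P₃ = P₂; T₃ = T₂·(V₃/V₂) = 283.7 K.

T₃ ≈ 284 K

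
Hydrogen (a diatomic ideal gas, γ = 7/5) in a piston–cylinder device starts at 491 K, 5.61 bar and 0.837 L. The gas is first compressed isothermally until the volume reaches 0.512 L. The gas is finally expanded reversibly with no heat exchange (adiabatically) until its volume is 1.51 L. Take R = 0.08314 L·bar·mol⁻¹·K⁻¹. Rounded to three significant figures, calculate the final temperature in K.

T₃ ≈ 319 K

Isothermal, so P V is constant: T₂ = T₁; P₂ = P₁·(V₁/V₂) = 9.171 bar.
Adiabatic (γ = 7/5), T V^(γ−1) and P V^γ constant: T₃ = T₂·(V₂/V₃)^(γ−1) = 318.6 K; P₃ = P₂·(V₂/V₃)^γ = 2.018 bar.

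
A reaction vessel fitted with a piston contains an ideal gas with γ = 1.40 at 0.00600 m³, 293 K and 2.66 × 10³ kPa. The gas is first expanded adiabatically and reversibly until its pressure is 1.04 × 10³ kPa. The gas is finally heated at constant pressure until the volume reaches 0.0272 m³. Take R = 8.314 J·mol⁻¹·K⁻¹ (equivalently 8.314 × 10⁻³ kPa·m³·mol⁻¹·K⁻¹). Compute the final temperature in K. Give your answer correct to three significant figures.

Adiabatic (γ = 1.40), T V^(γ−1) and P V^γ constant: T₂ = T₁·(P₂/P₁)^((γ−1)/γ) = 224.0 K; V₂ = V₁·(P₁/P₂)^(1/γ) = 0.01173 m³.
Isobaric, so V/T is constant: P₃ = P₂; T₃ = T₂·(V₃/V₂) = 519.3 K.

T₃ ≈ 519 K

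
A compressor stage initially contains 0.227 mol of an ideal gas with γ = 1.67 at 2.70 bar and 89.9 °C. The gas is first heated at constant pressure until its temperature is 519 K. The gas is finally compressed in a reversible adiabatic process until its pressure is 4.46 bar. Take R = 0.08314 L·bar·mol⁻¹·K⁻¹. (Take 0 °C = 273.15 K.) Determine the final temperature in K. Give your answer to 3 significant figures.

T₃ ≈ 635 K

Convert: T₁ = 363.0 K.
From PV = nRT: V₁ = nRT₁/P₁ = 2.538 L.
P constant ⇒ V ∝ T: P₂ = P₁; V₂ = V₁·(T₂/T₁) = 3.628 L.
Reversible adiabatic, γ = 1.67: T₃ = T₂·(P₃/P₂)^((γ−1)/γ) = 634.8 K; V₃ = V₂·(P₂/P₃)^(1/γ) = 2.686 L.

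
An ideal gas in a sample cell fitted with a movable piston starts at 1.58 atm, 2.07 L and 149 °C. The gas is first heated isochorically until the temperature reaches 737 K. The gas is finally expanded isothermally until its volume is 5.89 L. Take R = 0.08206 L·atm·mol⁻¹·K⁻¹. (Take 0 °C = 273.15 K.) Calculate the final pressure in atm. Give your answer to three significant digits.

P₃ ≈ 0.969 atm

Convert: T₁ = 422.1 K.
V constant ⇒ P ∝ T: V₂ = V₁; P₂ = P₁·(T₂/T₁) = 2.758 atm.
Isothermal, so P V is constant: T₃ = T₂; P₃ = P₂·(V₂/V₃) = 0.9694 atm.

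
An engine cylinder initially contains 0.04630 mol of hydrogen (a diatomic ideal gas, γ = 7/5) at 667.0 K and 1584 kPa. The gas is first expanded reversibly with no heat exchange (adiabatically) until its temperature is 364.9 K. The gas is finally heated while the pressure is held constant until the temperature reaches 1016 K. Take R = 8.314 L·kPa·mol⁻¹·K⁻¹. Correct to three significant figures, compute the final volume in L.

V₃ ≈ 2.04 L

From PV = nRT: V₁ = nRT₁/P₁ = 0.1621 L.
Adiabatic (γ = 7/5), T V^(γ−1) and P V^γ constant: P₂ = P₁·(T₂/T₁)^(γ/(γ−1)) = 191.8 kPa; V₂ = V₁·(T₁/T₂)^(1/(γ−1)) = 0.7322 L.
P constant ⇒ V ∝ T: P₃ = P₂; V₃ = V₂·(T₃/T₂) = 2.039 L.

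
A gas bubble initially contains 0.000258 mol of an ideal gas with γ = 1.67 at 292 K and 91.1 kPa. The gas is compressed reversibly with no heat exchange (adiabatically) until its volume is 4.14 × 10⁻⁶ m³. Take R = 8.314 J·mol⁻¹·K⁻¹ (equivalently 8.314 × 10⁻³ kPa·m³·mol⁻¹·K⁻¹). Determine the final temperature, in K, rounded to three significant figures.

From PV = nRT: V₁ = nRT₁/P₁ = 6.875e-06 m³.
Adiabatic (γ = 1.67), T V^(γ−1) and P V^γ constant: T₂ = T₁·(V₁/V₂)^(γ−1) = 410.2 K; P₂ = P₁·(V₁/V₂)^γ = 212.5 kPa.

T₂ ≈ 410 K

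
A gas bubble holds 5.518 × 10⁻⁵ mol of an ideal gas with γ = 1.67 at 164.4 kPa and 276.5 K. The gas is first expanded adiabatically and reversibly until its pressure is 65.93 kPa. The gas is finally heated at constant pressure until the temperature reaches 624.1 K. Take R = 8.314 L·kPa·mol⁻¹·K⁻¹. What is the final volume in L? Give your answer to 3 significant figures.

From PV = nRT: V₁ = nRT₁/P₁ = 0.0007716 L.
Adiabatic (γ = 1.67), T V^(γ−1) and P V^γ constant: T₂ = T₁·(P₂/P₁)^((γ−1)/γ) = 191.6 K; V₂ = V₁·(P₁/P₂)^(1/γ) = 0.001334 L.
Isobaric, so V/T is constant: P₃ = P₂; V₃ = V₂·(T₃/T₂) = 0.004343 L.

V₃ ≈ 0.00434 L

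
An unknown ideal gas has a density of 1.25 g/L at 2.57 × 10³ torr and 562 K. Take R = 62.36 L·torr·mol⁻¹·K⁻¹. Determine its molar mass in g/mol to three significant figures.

M ≈ 17.0 g/mol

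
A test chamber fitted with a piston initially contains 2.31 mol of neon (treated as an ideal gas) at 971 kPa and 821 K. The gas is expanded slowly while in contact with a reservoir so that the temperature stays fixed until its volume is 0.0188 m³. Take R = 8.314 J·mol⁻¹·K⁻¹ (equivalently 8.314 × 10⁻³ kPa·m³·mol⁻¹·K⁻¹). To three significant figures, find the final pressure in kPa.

From PV = nRT: V₁ = nRT₁/P₁ = 0.01624 m³.
Isothermal, so P V is constant: T₂ = T₁; P₂ = P₁·(V₁/V₂) = 838.7 kPa.

P₂ ≈ 839 kPa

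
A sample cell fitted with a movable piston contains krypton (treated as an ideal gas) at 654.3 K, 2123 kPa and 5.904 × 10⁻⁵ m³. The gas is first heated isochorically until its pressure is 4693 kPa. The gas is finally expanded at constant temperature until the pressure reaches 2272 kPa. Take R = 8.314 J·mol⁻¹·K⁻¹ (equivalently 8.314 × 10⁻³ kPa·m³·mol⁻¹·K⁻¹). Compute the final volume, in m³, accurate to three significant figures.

V constant ⇒ P ∝ T: V₂ = V₁; T₂ = T₁·(P₂/P₁) = 1446 K.
Isothermal, so P V is constant: T₃ = T₂; V₃ = V₂·(P₂/P₃) = 0.0001220 m³.

V₃ ≈ 0.000122 m³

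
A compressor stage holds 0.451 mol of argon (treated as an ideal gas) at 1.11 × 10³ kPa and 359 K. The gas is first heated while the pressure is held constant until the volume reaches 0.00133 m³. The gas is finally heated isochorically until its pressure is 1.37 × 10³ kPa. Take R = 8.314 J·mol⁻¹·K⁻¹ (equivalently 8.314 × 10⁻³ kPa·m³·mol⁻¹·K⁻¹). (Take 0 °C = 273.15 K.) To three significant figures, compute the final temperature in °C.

T₃ ≈ 213 °C

From PV = nRT: V₁ = nRT₁/P₁ = 0.001213 m³.
Isobaric, so V/T is constant: P₂ = P₁; T₂ = T₁·(V₂/V₁) = 393.7 K.
Isochoric, so P/T is constant: V₃ = V₂; T₃ = T₂·(P₃/P₂) = 485.9 K.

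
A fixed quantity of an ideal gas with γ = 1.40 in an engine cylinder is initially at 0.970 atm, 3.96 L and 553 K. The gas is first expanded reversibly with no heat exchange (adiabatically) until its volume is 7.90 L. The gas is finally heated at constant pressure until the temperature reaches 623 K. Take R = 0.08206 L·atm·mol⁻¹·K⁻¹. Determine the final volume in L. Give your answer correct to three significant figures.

Reversible adiabatic, γ = 1.40: T₂ = T₁·(V₁/V₂)^(γ−1) = 419.5 K; P₂ = P₁·(V₁/V₂)^γ = 0.3689 atm.
P constant ⇒ V ∝ T: P₃ = P₂; V₃ = V₂·(T₃/T₂) = 11.73 L.

V₃ ≈ 11.7 L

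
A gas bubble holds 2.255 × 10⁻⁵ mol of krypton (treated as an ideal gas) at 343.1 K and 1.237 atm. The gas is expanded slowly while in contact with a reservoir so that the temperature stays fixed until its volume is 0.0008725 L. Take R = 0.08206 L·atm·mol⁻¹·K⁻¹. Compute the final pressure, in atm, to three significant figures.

P₂ ≈ 0.728 atm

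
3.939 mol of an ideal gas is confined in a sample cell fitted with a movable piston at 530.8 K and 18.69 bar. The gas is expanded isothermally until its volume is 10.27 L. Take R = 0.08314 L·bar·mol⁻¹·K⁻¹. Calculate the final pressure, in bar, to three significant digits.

P₂ ≈ 16.9 bar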